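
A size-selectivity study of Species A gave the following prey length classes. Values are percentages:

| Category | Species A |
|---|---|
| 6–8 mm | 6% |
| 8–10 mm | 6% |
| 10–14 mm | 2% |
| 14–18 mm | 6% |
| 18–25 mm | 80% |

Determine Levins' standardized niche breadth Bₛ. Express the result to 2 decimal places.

0.13

Convert percentages to proportions (divide by 100).
Σpᵢ² = 0.06² + 0.06² + 0.02² + 0.06² + 0.80² = 0.0036 + 0.0036 + 0.0004 + 0.0036 + 0.6400 = 0.6512
B = 1 / 0.6512 = 1.5356
Bₛ = (B − 1)/(n − 1) = (1.5356 − 1)/(5 − 1) = 0.5356/4 = 0.1339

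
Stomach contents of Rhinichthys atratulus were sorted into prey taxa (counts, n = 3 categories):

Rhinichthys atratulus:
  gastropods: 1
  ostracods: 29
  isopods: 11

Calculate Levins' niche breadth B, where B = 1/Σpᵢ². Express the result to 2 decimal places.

Proportions for Rhinichthys atratulus (n=41): 1/41=0.0244, 29/41=0.7073, 11/41=0.2683
Σpᵢ² = 0.0244² + 0.7073² + 0.2683² = 0.000595 + 0.500273 + 0.071985 = 0.572853
B = 1 / 0.572853 = 1.7456

1.75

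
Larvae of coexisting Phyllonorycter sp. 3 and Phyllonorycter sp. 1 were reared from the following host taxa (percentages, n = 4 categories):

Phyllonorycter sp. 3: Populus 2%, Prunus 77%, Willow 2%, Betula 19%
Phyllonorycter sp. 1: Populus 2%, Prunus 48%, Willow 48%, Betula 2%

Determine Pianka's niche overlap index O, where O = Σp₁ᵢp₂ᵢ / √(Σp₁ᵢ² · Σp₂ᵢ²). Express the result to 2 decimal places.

Convert percentages to proportions (divide by 100).
Σ p₁ᵢp₂ᵢ = 0.0004 + 0.3696 + 0.0096 + 0.0038 = 0.3834
Σp_1ᵢ² = 0.02² + 0.77² + 0.02² + 0.19² = 0.0004 + 0.5929 + 0.0004 + 0.0361 = 0.6298
Σp_2ᵢ² = 0.02² + 0.48² + 0.48² + 0.02² = 0.0004 + 0.2304 + 0.2304 + 0.0004 = 0.4616
O = 0.3834 / √(0.6298 × 0.4616) = 0.3834 / 0.53918 = 0.7111

0.71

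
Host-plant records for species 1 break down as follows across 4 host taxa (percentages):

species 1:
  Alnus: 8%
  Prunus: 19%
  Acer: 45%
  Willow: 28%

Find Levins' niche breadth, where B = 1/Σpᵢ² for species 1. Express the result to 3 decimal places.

3.092

Convert percentages to proportions (divide by 100).
Σpᵢ² = 0.08² + 0.19² + 0.45² + 0.28² = 0.0064 + 0.0361 + 0.2025 + 0.0784 = 0.3234
B = 1 / 0.3234 = 3.09215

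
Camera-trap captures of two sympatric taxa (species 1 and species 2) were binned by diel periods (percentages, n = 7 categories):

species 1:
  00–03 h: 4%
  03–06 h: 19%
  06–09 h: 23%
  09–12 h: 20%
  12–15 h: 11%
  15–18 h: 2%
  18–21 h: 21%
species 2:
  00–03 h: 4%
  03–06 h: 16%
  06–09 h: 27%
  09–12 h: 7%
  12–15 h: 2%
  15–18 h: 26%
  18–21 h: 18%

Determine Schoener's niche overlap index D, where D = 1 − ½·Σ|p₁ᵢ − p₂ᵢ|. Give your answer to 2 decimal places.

0.72

Convert percentages to proportions (divide by 100).
Σ|p₁ᵢ − p₂ᵢ| = 0.00 + 0.03 + 0.04 + 0.13 + 0.09 + 0.24 + 0.03 = 0.56
D = 1 − ½ × 0.56 = 1 − 0.280 = 0.7200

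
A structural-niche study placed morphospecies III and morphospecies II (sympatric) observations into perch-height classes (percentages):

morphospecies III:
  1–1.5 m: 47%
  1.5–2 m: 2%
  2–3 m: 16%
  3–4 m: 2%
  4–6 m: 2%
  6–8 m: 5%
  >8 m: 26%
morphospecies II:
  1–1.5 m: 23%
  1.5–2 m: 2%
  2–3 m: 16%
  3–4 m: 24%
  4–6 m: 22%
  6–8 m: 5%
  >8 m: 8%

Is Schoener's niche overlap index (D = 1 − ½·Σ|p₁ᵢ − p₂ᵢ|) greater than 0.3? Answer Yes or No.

Convert percentages to proportions (divide by 100).
Σ|p₁ᵢ − p₂ᵢ| = 0.24 + 0.00 + 0.00 + 0.22 + 0.20 + 0.00 + 0.18 = 0.84
D = 1 − ½ × 0.84 = 1 − 0.420 = 0.5800
D = 0.5800 > 0.3 → Yes.

Yes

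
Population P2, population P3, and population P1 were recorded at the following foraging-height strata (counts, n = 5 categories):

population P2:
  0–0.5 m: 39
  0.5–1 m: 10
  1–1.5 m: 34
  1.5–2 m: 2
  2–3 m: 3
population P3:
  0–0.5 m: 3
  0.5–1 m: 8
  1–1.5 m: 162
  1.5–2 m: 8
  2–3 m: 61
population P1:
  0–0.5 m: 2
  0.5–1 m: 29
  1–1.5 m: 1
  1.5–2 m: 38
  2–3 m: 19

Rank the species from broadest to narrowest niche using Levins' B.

Proportions for population P2 (n=88): 39/88=0.4432, 10/88=0.1136, 34/88=0.3864, 2/88=0.0227, 3/88=0.0341
Proportions for population P3 (n=242): 3/242=0.0124, 8/242=0.0331, 162/242=0.6694, 8/242=0.0331, 61/242=0.2521
Proportions for population P1 (n=89): 2/89=0.0225, 29/89=0.3258, 1/89=0.0112, 38/89=0.4270, 19/89=0.2135
Σp_P2ᵢ² = 0.4432² + 0.1136² + 0.3864² + 0.0227² + 0.0341² = 0.196426 + 0.012905 + 0.149305 + 0.000515 + 0.001163 = 0.360314
B_P2 = 1 / 0.360314 = 2.7754
Σp_P3ᵢ² = 0.0124² + 0.0331² + 0.6694² + 0.0331² + 0.2521² = 0.000154 + 0.001096 + 0.448096 + 0.001096 + 0.063554 = 0.513996
B_P3 = 1 / 0.513996 = 1.9455
Σp_P1ᵢ² = 0.0225² + 0.3258² + 0.0112² + 0.4270² + 0.2135² = 0.000506 + 0.106146 + 0.000125 + 0.182329 + 0.045582 = 0.334688
B_P1 = 1 / 0.334688 = 2.9879
Ranking by B (broadest → narrowest): population P1 (2.99) > population P2 (2.78) > population P3 (1.95)

population P1 > population P2 > population P3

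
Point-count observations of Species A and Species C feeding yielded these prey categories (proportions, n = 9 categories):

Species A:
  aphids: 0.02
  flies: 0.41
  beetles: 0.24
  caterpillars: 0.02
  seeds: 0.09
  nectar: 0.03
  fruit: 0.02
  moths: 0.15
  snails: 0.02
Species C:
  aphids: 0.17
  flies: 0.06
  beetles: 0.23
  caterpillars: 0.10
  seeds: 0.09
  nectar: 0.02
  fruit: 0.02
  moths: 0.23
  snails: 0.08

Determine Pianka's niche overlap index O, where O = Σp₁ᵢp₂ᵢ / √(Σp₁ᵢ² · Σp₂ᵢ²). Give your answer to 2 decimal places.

0.63

Σ p₁ᵢp₂ᵢ = 0.0034 + 0.0246 + 0.0552 + 0.0020 + 0.0081 + 0.0006 + 0.0004 + 0.0345 + 0.0016 = 0.1304
Σp_1ᵢ² = 0.02² + 0.41² + 0.24² + 0.02² + 0.09² + 0.03² + 0.02² + 0.15² + 0.02² = 0.0004 + 0.1681 + 0.0576 + 0.0004 + 0.0081 + 0.0009 + 0.0004 + 0.0225 + 0.0004 = 0.2588
Σp_2ᵢ² = 0.17² + 0.06² + 0.23² + 0.10² + 0.09² + 0.02² + 0.02² + 0.23² + 0.08² = 0.0289 + 0.0036 + 0.0529 + 0.0100 + 0.0081 + 0.0004 + 0.0004 + 0.0529 + 0.0064 = 0.1636
O = 0.1304 / √(0.2588 × 0.1636) = 0.1304 / 0.20577 = 0.6337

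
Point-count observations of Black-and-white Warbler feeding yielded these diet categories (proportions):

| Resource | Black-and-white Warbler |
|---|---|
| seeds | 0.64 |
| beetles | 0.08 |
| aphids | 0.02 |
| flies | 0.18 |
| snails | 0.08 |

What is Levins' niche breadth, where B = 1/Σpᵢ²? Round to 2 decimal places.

Σpᵢ² = 0.64² + 0.08² + 0.02² + 0.18² + 0.08² = 0.4096 + 0.0064 + 0.0004 + 0.0324 + 0.0064 = 0.4552
B = 1 / 0.4552 = 2.1968

2.20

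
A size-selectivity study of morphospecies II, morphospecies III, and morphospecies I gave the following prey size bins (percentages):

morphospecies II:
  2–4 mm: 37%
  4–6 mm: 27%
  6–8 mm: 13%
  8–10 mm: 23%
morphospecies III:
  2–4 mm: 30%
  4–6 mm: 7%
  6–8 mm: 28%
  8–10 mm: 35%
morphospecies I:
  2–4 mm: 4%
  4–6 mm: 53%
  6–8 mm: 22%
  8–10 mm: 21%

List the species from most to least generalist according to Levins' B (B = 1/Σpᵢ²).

Convert percentages to proportions (divide by 100).
Σp_IIᵢ² = 0.37² + 0.27² + 0.13² + 0.23² = 0.1369 + 0.0729 + 0.0169 + 0.0529 = 0.2796
B_II = 1 / 0.2796 = 3.5765
Σp_IIIᵢ² = 0.30² + 0.07² + 0.28² + 0.35² = 0.0900 + 0.0049 + 0.0784 + 0.1225 = 0.2958
B_III = 1 / 0.2958 = 3.3807
Σp_Iᵢ² = 0.04² + 0.53² + 0.22² + 0.21² = 0.0016 + 0.2809 + 0.0484 + 0.0441 = 0.3750
B_I = 1 / 0.3750 = 2.6667
Ranking by B (broadest → narrowest): morphospecies II (3.58) > morphospecies III (3.38) > morphospecies I (2.67)

morphospecies II > morphospecies III > morphospecies I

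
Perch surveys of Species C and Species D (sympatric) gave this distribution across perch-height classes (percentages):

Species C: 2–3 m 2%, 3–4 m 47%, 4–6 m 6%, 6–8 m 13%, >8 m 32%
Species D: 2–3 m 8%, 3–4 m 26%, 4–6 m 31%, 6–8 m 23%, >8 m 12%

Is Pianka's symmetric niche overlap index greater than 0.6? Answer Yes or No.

Yes

Convert percentages to proportions (divide by 100).
Σ p₁ᵢp₂ᵢ = 0.0016 + 0.1222 + 0.0186 + 0.0299 + 0.0384 = 0.2107
Σp_1ᵢ² = 0.02² + 0.47² + 0.06² + 0.13² + 0.32² = 0.0004 + 0.2209 + 0.0036 + 0.0169 + 0.1024 = 0.3442
Σp_2ᵢ² = 0.08² + 0.26² + 0.31² + 0.23² + 0.12² = 0.0064 + 0.0676 + 0.0961 + 0.0529 + 0.0144 = 0.2374
O = 0.2107 / √(0.3442 × 0.2374) = 0.2107 / 0.28585 = 0.7371
O = 0.7371 > 0.6 → Yes.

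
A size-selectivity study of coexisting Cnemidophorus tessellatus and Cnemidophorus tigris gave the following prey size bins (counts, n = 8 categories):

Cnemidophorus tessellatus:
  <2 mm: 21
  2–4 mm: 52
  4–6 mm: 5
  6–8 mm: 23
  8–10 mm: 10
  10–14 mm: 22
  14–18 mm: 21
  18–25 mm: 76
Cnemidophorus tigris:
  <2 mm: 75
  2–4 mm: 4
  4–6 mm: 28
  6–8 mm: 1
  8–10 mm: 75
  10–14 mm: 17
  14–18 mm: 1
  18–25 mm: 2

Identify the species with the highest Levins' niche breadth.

Cnemidophorus tessellatus

Proportions for Cnemidophorus tessellatus (n=230): 21/230=0.0913, 52/230=0.2261, 5/230=0.0217, 23/230=0.1000, 10/230=0.0435, 22/230=0.0957, 21/230=0.0913, 76/230=0.3304
Proportions for Cnemidophorus tigris (n=203): 75/203=0.3695, 4/203=0.0197, 28/203=0.1379, 1/203=0.0049, 75/203=0.3695, 17/203=0.0837, 1/203=0.0049, 2/203=0.0099
Σp_tessᵢ² = 0.0913² + 0.2261² + 0.0217² + 0.1000² + 0.0435² + 0.0957² + 0.0913² + 0.3304² = 0.008336 + 0.051121 + 0.000471 + 0.010000 + 0.001892 + 0.009158 + 0.008336 + 0.109164 = 0.198478
B_tess = 1 / 0.198478 = 5.0383
Σp_tigrᵢ² = 0.3695² + 0.0197² + 0.1379² + 0.0049² + 0.3695² + 0.0837² + 0.0049² + 0.0099² = 0.136530 + 0.000388 + 0.019016 + 0.000024 + 0.136530 + 0.007006 + 0.000024 + 0.000098 = 0.299616
B_tigr = 1 / 0.299616 = 3.3376
Highest B → broadest niche (most generalist): Cnemidophorus tessellatus (B = 5.04).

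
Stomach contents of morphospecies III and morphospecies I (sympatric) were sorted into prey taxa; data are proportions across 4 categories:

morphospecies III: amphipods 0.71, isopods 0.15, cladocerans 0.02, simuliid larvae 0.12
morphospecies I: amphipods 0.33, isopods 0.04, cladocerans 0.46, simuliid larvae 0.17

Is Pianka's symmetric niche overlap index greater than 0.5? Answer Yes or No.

Σ p₁ᵢp₂ᵢ = 0.2343 + 0.0060 + 0.0092 + 0.0204 = 0.2699
Σp_1ᵢ² = 0.71² + 0.15² + 0.02² + 0.12² = 0.5041 + 0.0225 + 0.0004 + 0.0144 = 0.5414
Σp_2ᵢ² = 0.33² + 0.04² + 0.46² + 0.17² = 0.1089 + 0.0016 + 0.2116 + 0.0289 = 0.3510
O = 0.2699 / √(0.5414 × 0.3510) = 0.2699 / 0.43593 = 0.6191
O = 0.6191 > 0.5 → Yes.

Yes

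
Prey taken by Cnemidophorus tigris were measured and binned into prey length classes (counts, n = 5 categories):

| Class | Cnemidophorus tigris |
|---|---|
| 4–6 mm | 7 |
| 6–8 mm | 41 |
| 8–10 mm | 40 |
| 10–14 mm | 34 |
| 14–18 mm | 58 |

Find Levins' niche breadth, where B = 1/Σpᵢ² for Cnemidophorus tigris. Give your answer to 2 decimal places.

4.13

Proportions for Cnemidophorus tigris (n=180): 7/180=0.0389, 41/180=0.2278, 40/180=0.2222, 34/180=0.1889, 58/180=0.3222
Σpᵢ² = 0.0389² + 0.2278² + 0.2222² + 0.1889² + 0.3222² = 0.001513 + 0.051893 + 0.049373 + 0.035683 + 0.103813 = 0.242275
B = 1 / 0.242275 = 4.1275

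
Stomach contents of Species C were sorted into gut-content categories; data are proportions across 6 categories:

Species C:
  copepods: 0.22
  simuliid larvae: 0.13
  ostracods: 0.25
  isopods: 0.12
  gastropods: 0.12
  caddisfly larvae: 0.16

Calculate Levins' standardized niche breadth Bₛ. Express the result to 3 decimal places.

Σpᵢ² = 0.22² + 0.13² + 0.25² + 0.12² + 0.12² + 0.16² = 0.0484 + 0.0169 + 0.0625 + 0.0144 + 0.0144 + 0.0256 = 0.1822
B = 1 / 0.1822 = 5.48847
Bₛ = (B − 1)/(n − 1) = (5.48847 − 1)/(6 − 1) = 4.48847/5 = 0.89769

0.898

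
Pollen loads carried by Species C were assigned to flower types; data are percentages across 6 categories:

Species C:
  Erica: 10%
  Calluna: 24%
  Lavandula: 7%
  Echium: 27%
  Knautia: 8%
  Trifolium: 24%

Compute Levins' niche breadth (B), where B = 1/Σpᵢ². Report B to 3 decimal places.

4.776

Convert percentages to proportions (divide by 100).
Σpᵢ² = 0.10² + 0.24² + 0.07² + 0.27² + 0.08² + 0.24² = 0.0100 + 0.0576 + 0.0049 + 0.0729 + 0.0064 + 0.0576 = 0.2094
B = 1 / 0.2094 = 4.77555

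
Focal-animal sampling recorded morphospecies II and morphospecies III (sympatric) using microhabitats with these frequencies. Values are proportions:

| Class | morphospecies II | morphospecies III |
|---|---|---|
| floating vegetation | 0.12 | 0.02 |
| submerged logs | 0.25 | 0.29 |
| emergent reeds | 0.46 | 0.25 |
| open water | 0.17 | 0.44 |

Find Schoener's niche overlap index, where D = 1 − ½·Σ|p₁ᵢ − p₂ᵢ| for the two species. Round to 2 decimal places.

0.69

Σ|p₁ᵢ − p₂ᵢ| = 0.10 + 0.04 + 0.21 + 0.27 = 0.62
D = 1 − ½ × 0.62 = 1 − 0.310 = 0.6900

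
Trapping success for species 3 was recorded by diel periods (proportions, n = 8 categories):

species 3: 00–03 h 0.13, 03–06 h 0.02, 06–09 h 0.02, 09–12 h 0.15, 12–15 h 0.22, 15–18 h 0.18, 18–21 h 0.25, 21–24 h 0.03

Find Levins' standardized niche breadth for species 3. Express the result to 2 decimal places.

Σpᵢ² = 0.13² + 0.02² + 0.02² + 0.15² + 0.22² + 0.18² + 0.25² + 0.03² = 0.0169 + 0.0004 + 0.0004 + 0.0225 + 0.0484 + 0.0324 + 0.0625 + 0.0009 = 0.1844
B = 1 / 0.1844 = 5.4230
Bₛ = (B − 1)/(n − 1) = (5.4230 − 1)/(8 − 1) = 4.4230/7 = 0.6319

0.63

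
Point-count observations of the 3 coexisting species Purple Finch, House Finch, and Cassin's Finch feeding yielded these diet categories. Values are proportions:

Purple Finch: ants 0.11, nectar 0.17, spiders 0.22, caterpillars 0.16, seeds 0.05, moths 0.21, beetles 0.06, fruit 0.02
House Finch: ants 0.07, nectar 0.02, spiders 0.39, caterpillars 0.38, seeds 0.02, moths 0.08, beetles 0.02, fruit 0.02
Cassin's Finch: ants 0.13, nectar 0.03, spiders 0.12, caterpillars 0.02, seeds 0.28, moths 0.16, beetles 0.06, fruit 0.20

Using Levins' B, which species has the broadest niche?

Purple Finch

Σp_Purpᵢ² = 0.11² + 0.17² + 0.22² + 0.16² + 0.05² + 0.21² + 0.06² + 0.02² = 0.0121 + 0.0289 + 0.0484 + 0.0256 + 0.0025 + 0.0441 + 0.0036 + 0.0004 = 0.1656
B_Purp = 1 / 0.1656 = 6.0386
Σp_Housᵢ² = 0.07² + 0.02² + 0.39² + 0.38² + 0.02² + 0.08² + 0.02² + 0.02² = 0.0049 + 0.0004 + 0.1521 + 0.1444 + 0.0004 + 0.0064 + 0.0004 + 0.0004 = 0.3094
B_Hous = 1 / 0.3094 = 3.2321
Σp_Cassᵢ² = 0.13² + 0.03² + 0.12² + 0.02² + 0.28² + 0.16² + 0.06² + 0.20² = 0.0169 + 0.0009 + 0.0144 + 0.0004 + 0.0784 + 0.0256 + 0.0036 + 0.0400 = 0.1802
B_Cass = 1 / 0.1802 = 5.5494
Highest B → broadest niche (most generalist): Purple Finch (B = 6.04).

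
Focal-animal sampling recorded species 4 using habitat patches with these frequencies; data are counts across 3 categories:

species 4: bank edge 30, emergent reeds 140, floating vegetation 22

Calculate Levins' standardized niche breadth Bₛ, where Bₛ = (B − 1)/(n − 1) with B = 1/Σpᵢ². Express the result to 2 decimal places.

Proportions for species 4 (n=192): 30/192=0.1563, 140/192=0.7292, 22/192=0.1146
Σpᵢ² = 0.1563² + 0.7292² + 0.1146² = 0.024430 + 0.531733 + 0.013133 = 0.569296
B = 1 / 0.569296 = 1.7566
Bₛ = (B − 1)/(n − 1) = (1.7566 − 1)/(3 − 1) = 0.7566/2 = 0.3783

0.38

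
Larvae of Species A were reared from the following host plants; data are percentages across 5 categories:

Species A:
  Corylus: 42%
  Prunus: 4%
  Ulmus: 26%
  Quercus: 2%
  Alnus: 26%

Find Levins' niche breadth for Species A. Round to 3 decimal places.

Convert percentages to proportions (divide by 100).
Σpᵢ² = 0.42² + 0.04² + 0.26² + 0.02² + 0.26² = 0.1764 + 0.0016 + 0.0676 + 0.0004 + 0.0676 = 0.3136
B = 1 / 0.3136 = 3.18878

3.189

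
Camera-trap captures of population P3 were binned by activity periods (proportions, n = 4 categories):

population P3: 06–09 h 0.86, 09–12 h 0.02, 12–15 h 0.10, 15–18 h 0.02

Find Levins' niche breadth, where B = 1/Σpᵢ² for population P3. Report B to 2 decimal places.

Σpᵢ² = 0.86² + 0.02² + 0.10² + 0.02² = 0.7396 + 0.0004 + 0.0100 + 0.0004 = 0.7504
B = 1 / 0.7504 = 1.3326

1.33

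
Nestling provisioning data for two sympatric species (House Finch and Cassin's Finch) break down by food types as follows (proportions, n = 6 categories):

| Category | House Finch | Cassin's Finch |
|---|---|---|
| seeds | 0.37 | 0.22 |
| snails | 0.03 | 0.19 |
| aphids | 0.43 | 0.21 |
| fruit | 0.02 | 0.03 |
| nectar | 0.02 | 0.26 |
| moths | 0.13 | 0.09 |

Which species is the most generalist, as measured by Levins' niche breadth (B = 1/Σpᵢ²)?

Cassin's Finch

Σp_Housᵢ² = 0.37² + 0.03² + 0.43² + 0.02² + 0.02² + 0.13² = 0.1369 + 0.0009 + 0.1849 + 0.0004 + 0.0004 + 0.0169 = 0.3404
B_Hous = 1 / 0.3404 = 2.9377
Σp_Cassᵢ² = 0.22² + 0.19² + 0.21² + 0.03² + 0.26² + 0.09² = 0.0484 + 0.0361 + 0.0441 + 0.0009 + 0.0676 + 0.0081 = 0.2052
B_Cass = 1 / 0.2052 = 4.8733
Highest B → broadest niche (most generalist): Cassin's Finch (B = 4.87).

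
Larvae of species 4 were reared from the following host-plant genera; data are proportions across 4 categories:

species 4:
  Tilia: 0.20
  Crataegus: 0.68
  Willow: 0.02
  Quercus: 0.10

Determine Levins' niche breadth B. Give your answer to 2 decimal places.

1.95

Σpᵢ² = 0.20² + 0.68² + 0.02² + 0.10² = 0.0400 + 0.4624 + 0.0004 + 0.0100 = 0.5128
B = 1 / 0.5128 = 1.9501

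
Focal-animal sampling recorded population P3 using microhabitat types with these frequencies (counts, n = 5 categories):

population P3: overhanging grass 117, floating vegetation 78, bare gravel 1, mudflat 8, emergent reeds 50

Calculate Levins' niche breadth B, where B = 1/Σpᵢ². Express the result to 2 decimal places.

Proportions for population P3 (n=254): 117/254=0.4606, 78/254=0.3071, 1/254=0.0039, 8/254=0.0315, 50/254=0.1969
Σpᵢ² = 0.4606² + 0.3071² + 0.0039² + 0.0315² + 0.1969² = 0.212152 + 0.094310 + 0.000015 + 0.000992 + 0.038770 = 0.346239
B = 1 / 0.346239 = 2.8882

2.89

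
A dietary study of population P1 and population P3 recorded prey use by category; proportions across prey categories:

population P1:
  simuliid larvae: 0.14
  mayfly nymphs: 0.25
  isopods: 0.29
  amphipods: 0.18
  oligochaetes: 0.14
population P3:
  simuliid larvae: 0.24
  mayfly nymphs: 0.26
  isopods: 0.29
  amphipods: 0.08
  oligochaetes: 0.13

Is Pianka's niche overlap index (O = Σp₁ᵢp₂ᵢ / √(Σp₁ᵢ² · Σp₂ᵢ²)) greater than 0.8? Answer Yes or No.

Yes

Σ p₁ᵢp₂ᵢ = 0.0336 + 0.0650 + 0.0841 + 0.0144 + 0.0182 = 0.2153
Σp_1ᵢ² = 0.14² + 0.25² + 0.29² + 0.18² + 0.14² = 0.0196 + 0.0625 + 0.0841 + 0.0324 + 0.0196 = 0.2182
Σp_2ᵢ² = 0.24² + 0.26² + 0.29² + 0.08² + 0.13² = 0.0576 + 0.0676 + 0.0841 + 0.0064 + 0.0169 = 0.2326
O = 0.2153 / √(0.2182 × 0.2326) = 0.2153 / 0.22528 = 0.9557
O = 0.9557 > 0.8 → Yes.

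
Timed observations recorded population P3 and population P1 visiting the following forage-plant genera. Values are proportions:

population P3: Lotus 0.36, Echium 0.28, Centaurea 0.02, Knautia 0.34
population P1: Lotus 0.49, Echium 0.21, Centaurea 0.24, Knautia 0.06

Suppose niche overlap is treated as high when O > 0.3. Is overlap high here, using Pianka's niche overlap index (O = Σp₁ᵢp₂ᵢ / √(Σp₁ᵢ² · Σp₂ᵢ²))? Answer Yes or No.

Yes

Σ p₁ᵢp₂ᵢ = 0.1764 + 0.0588 + 0.0048 + 0.0204 = 0.2604
Σp_1ᵢ² = 0.36² + 0.28² + 0.02² + 0.34² = 0.1296 + 0.0784 + 0.0004 + 0.1156 = 0.3240
Σp_2ᵢ² = 0.49² + 0.21² + 0.24² + 0.06² = 0.2401 + 0.0441 + 0.0576 + 0.0036 = 0.3454
O = 0.2604 / √(0.3240 × 0.3454) = 0.2604 / 0.33453 = 0.7784
O = 0.7784 > 0.3 → Yes.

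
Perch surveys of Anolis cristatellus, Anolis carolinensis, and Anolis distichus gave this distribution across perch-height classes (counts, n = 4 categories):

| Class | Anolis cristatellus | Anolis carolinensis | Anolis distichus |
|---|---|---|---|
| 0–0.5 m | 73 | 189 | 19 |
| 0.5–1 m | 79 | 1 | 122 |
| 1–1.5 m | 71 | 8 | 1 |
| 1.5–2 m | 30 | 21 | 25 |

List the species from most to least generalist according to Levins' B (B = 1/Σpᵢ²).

Anolis cristatellus > Anolis distichus > Anolis carolinensis

Proportions for Anolis cristatellus (n=253): 73/253=0.2885, 79/253=0.3123, 71/253=0.2806, 30/253=0.1186
Proportions for Anolis carolinensis (n=219): 189/219=0.8630, 1/219=0.0046, 8/219=0.0365, 21/219=0.0959
Proportions for Anolis distichus (n=167): 19/167=0.1138, 122/167=0.7305, 1/167=0.0060, 25/167=0.1497
Σp_crisᵢ² = 0.2885² + 0.3123² + 0.2806² + 0.1186² = 0.083232 + 0.097531 + 0.078736 + 0.014066 = 0.273565
B_cris = 1 / 0.273565 = 3.6554
Σp_caroᵢ² = 0.8630² + 0.0046² + 0.0365² + 0.0959² = 0.744769 + 0.000021 + 0.001332 + 0.009197 = 0.755319
B_caro = 1 / 0.755319 = 1.3239
Σp_distᵢ² = 0.1138² + 0.7305² + 0.0060² + 0.1497² = 0.012950 + 0.533630 + 0.000036 + 0.022410 = 0.569026
B_dist = 1 / 0.569026 = 1.7574
Ranking by B (broadest → narrowest): Anolis cristatellus (3.66) > Anolis distichus (1.76) > Anolis carolinensis (1.32)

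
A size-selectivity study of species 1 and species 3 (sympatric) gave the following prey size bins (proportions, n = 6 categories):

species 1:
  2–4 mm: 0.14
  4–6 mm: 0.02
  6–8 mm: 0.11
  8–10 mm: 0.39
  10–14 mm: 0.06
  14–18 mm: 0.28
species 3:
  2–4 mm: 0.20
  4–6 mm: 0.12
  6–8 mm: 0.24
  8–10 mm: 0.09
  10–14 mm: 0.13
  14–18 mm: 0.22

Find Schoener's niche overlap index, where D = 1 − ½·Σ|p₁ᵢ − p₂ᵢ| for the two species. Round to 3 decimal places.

Σ|p₁ᵢ − p₂ᵢ| = 0.06 + 0.10 + 0.13 + 0.30 + 0.07 + 0.06 = 0.72
D = 1 − ½ × 0.72 = 1 − 0.360 = 0.64000

0.640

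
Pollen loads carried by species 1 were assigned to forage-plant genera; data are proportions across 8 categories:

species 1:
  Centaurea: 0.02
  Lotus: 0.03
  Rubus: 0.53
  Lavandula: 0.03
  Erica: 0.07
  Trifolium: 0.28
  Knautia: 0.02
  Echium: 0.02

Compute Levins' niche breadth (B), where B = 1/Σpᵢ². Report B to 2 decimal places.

2.72

Σpᵢ² = 0.02² + 0.03² + 0.53² + 0.03² + 0.07² + 0.28² + 0.02² + 0.02² = 0.0004 + 0.0009 + 0.2809 + 0.0009 + 0.0049 + 0.0784 + 0.0004 + 0.0004 = 0.3672
B = 1 / 0.3672 = 2.7233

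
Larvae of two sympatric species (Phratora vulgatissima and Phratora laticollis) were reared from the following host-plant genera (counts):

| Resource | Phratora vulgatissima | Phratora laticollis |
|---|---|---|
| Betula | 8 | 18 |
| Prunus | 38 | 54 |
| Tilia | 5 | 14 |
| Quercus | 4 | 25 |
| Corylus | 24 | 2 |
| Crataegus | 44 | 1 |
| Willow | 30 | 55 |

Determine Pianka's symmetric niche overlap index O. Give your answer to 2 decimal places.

Proportions for Phratora vulgatissima (n=153): 8/153=0.0523, 38/153=0.2484, 5/153=0.0327, 4/153=0.0261, 24/153=0.1569, 44/153=0.2876, 30/153=0.1961
Proportions for Phratora laticollis (n=169): 18/169=0.1065, 54/169=0.3195, 14/169=0.0828, 25/169=0.1479, 2/169=0.0118, 1/169=0.0059, 55/169=0.3254
Σ p₁ᵢp₂ᵢ = 0.005570 + 0.079364 + 0.002708 + 0.003860 + 0.001851 + 0.001697 + 0.063811 = 0.158861
Σp_1ᵢ² = 0.0523² + 0.2484² + 0.0327² + 0.0261² + 0.1569² + 0.2876² + 0.1961² = 0.002735 + 0.061703 + 0.001069 + 0.000681 + 0.024618 + 0.082714 + 0.038455 = 0.211975
Σp_2ᵢ² = 0.1065² + 0.3195² + 0.0828² + 0.1479² + 0.0118² + 0.0059² + 0.3254² = 0.011342 + 0.102080 + 0.006856 + 0.021874 + 0.000139 + 0.000035 + 0.105885 = 0.248211
O = 0.158861 / √(0.211975 × 0.248211) = 0.158861 / 0.2293786 = 0.6926

0.69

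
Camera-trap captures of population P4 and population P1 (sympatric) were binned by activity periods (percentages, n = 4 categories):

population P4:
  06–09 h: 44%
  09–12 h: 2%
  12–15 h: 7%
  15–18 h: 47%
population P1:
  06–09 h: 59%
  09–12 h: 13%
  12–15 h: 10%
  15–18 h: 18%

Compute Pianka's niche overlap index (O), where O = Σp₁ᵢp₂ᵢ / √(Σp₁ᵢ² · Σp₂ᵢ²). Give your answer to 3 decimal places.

Convert percentages to proportions (divide by 100).
Σ p₁ᵢp₂ᵢ = 0.2596 + 0.0026 + 0.0070 + 0.0846 = 0.3538
Σp_1ᵢ² = 0.44² + 0.02² + 0.07² + 0.47² = 0.1936 + 0.0004 + 0.0049 + 0.2209 = 0.4198
Σp_2ᵢ² = 0.59² + 0.13² + 0.10² + 0.18² = 0.3481 + 0.0169 + 0.0100 + 0.0324 = 0.4074
O = 0.3538 / √(0.4198 × 0.4074) = 0.3538 / 0.413554 = 0.85551

0.856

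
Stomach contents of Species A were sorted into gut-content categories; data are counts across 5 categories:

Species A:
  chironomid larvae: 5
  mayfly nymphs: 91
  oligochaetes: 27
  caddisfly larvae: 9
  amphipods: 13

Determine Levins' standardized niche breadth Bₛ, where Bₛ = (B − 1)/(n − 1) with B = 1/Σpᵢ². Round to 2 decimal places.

Proportions for Species A (n=145): 5/145=0.0345, 91/145=0.6276, 27/145=0.1862, 9/145=0.0621, 13/145=0.0897
Σpᵢ² = 0.0345² + 0.6276² + 0.1862² + 0.0621² + 0.0897² = 0.001190 + 0.393882 + 0.034670 + 0.003856 + 0.008046 = 0.441644
B = 1 / 0.441644 = 2.2643
Bₛ = (B − 1)/(n − 1) = (2.2643 − 1)/(5 − 1) = 1.2643/4 = 0.3161

0.32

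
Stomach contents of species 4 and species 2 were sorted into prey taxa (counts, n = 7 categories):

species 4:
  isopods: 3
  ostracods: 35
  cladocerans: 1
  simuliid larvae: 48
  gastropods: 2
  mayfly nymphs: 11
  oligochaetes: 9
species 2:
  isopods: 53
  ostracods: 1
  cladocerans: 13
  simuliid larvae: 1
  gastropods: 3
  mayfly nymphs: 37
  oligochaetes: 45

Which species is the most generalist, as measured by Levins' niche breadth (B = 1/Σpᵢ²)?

species 2

Proportions for species 4 (n=109): 3/109=0.0275, 35/109=0.3211, 1/109=0.0092, 48/109=0.4404, 2/109=0.0183, 11/109=0.1009, 9/109=0.0826
Proportions for species 2 (n=153): 53/153=0.3464, 1/153=0.0065, 13/153=0.0850, 1/153=0.0065, 3/153=0.0196, 37/153=0.2418, 45/153=0.2941
Σp_4ᵢ² = 0.0275² + 0.3211² + 0.0092² + 0.4404² + 0.0183² + 0.1009² + 0.0826² = 0.000756 + 0.103105 + 0.000085 + 0.193952 + 0.000335 + 0.010181 + 0.006823 = 0.315237
B_4 = 1 / 0.315237 = 3.1722
Σp_2ᵢ² = 0.3464² + 0.0065² + 0.0850² + 0.0065² + 0.0196² + 0.2418² + 0.2941² = 0.119993 + 0.000042 + 0.007225 + 0.000042 + 0.000384 + 0.058467 + 0.086495 = 0.272648
B_2 = 1 / 0.272648 = 3.6677
Highest B → broadest niche (most generalist): species 2 (B = 3.67).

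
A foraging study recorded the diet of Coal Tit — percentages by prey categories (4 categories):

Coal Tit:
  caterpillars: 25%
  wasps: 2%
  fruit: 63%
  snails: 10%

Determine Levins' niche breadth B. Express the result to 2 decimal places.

2.13

Convert percentages to proportions (divide by 100).
Σpᵢ² = 0.25² + 0.02² + 0.63² + 0.10² = 0.0625 + 0.0004 + 0.3969 + 0.0100 = 0.4698
B = 1 / 0.4698 = 2.1286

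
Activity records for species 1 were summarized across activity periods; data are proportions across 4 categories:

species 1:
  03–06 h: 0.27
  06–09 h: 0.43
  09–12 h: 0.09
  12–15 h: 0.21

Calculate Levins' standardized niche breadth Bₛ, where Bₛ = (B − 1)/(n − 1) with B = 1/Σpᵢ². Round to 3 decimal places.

Σpᵢ² = 0.27² + 0.43² + 0.09² + 0.21² = 0.0729 + 0.1849 + 0.0081 + 0.0441 = 0.3100
B = 1 / 0.3100 = 3.22581
Bₛ = (B − 1)/(n − 1) = (3.22581 − 1)/(4 − 1) = 2.22581/3 = 0.74194

0.742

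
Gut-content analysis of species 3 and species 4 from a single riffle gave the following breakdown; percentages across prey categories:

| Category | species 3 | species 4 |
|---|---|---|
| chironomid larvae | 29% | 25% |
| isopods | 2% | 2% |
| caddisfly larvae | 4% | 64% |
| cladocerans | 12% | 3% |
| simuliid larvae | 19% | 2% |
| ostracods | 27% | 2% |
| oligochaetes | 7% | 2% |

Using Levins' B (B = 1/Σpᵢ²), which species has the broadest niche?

species 3

Convert percentages to proportions (divide by 100).
Σp_3ᵢ² = 0.29² + 0.02² + 0.04² + 0.12² + 0.19² + 0.27² + 0.07² = 0.0841 + 0.0004 + 0.0016 + 0.0144 + 0.0361 + 0.0729 + 0.0049 = 0.2144
B_3 = 1 / 0.2144 = 4.6642
Σp_4ᵢ² = 0.25² + 0.02² + 0.64² + 0.03² + 0.02² + 0.02² + 0.02² = 0.0625 + 0.0004 + 0.4096 + 0.0009 + 0.0004 + 0.0004 + 0.0004 = 0.4746
B_4 = 1 / 0.4746 = 2.1070
Highest B → broadest niche (most generalist): species 3 (B = 4.66).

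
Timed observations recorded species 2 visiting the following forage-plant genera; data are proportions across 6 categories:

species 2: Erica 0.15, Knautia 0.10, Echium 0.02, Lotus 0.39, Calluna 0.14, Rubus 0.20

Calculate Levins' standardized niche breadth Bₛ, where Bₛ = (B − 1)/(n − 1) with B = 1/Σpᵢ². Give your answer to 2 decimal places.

0.62

Σpᵢ² = 0.15² + 0.10² + 0.02² + 0.39² + 0.14² + 0.20² = 0.0225 + 0.0100 + 0.0004 + 0.1521 + 0.0196 + 0.0400 = 0.2446
B = 1 / 0.2446 = 4.0883
Bₛ = (B − 1)/(n − 1) = (4.0883 − 1)/(6 − 1) = 3.0883/5 = 0.6177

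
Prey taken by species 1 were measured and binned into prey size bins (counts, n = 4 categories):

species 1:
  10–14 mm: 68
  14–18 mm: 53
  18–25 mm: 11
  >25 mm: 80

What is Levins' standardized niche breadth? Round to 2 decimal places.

0.74

Proportions for species 1 (n=212): 68/212=0.3208, 53/212=0.2500, 11/212=0.0519, 80/212=0.3774
Σpᵢ² = 0.3208² + 0.2500² + 0.0519² + 0.3774² = 0.102913 + 0.062500 + 0.002694 + 0.142431 = 0.310538
B = 1 / 0.310538 = 3.2202
Bₛ = (B − 1)/(n − 1) = (3.2202 − 1)/(4 − 1) = 2.2202/3 = 0.7401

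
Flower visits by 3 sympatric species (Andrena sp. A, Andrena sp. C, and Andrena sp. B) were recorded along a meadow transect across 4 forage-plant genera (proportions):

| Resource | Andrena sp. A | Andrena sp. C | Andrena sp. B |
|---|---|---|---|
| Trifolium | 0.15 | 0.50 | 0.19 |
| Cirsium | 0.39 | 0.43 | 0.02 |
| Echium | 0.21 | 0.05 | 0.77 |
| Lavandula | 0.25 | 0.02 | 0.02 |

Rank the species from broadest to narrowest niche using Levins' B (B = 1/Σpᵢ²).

Σp_Aᵢ² = 0.15² + 0.39² + 0.21² + 0.25² = 0.0225 + 0.1521 + 0.0441 + 0.0625 = 0.2812
B_A = 1 / 0.2812 = 3.5562
Σp_Cᵢ² = 0.50² + 0.43² + 0.05² + 0.02² = 0.2500 + 0.1849 + 0.0025 + 0.0004 = 0.4378
B_C = 1 / 0.4378 = 2.2841
Σp_Bᵢ² = 0.19² + 0.02² + 0.77² + 0.02² = 0.0361 + 0.0004 + 0.5929 + 0.0004 = 0.6298
B_B = 1 / 0.6298 = 1.5878
Ranking by B (broadest → narrowest): Andrena sp. A (3.56) > Andrena sp. C (2.28) > Andrena sp. B (1.59)

Andrena sp. A > Andrena sp. C > Andrena sp. B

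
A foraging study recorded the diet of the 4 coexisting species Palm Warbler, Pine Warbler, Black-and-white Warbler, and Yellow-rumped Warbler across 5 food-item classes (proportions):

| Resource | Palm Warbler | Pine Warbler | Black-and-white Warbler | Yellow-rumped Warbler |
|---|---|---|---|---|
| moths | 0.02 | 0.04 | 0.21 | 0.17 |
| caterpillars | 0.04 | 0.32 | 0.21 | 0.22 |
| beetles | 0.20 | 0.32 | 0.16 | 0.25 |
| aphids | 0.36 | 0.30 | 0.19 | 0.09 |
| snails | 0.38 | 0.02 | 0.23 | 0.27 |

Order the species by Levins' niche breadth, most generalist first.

Σp_Palmᵢ² = 0.02² + 0.04² + 0.20² + 0.36² + 0.38² = 0.0004 + 0.0016 + 0.0400 + 0.1296 + 0.1444 = 0.3160
B_Palm = 1 / 0.3160 = 3.1646
Σp_Pineᵢ² = 0.04² + 0.32² + 0.32² + 0.30² + 0.02² = 0.0016 + 0.1024 + 0.1024 + 0.0900 + 0.0004 = 0.2968
B_Pine = 1 / 0.2968 = 3.3693
Σp_Blacᵢ² = 0.21² + 0.21² + 0.16² + 0.19² + 0.23² = 0.0441 + 0.0441 + 0.0256 + 0.0361 + 0.0529 = 0.2028
B_Blac = 1 / 0.2028 = 4.9310
Σp_Yellᵢ² = 0.17² + 0.22² + 0.25² + 0.09² + 0.27² = 0.0289 + 0.0484 + 0.0625 + 0.0081 + 0.0729 = 0.2208
B_Yell = 1 / 0.2208 = 4.5290
Ranking by B (broadest → narrowest): Black-and-white Warbler (4.93) > Yellow-rumped Warbler (4.53) > Pine Warbler (3.37) > Palm Warbler (3.16)

Black-and-white Warbler > Yellow-rumped Warbler > Pine Warbler > Palm Warbler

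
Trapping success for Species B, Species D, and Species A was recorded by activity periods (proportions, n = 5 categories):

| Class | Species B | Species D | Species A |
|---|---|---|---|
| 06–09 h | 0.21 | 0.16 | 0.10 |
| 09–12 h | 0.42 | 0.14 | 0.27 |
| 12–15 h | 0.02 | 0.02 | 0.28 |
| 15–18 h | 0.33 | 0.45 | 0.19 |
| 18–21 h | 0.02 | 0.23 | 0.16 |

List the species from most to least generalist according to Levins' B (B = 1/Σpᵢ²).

Species A > Species D > Species B

Σp_Bᵢ² = 0.21² + 0.42² + 0.02² + 0.33² + 0.02² = 0.0441 + 0.1764 + 0.0004 + 0.1089 + 0.0004 = 0.3302
B_B = 1 / 0.3302 = 3.0285
Σp_Dᵢ² = 0.16² + 0.14² + 0.02² + 0.45² + 0.23² = 0.0256 + 0.0196 + 0.0004 + 0.2025 + 0.0529 = 0.3010
B_D = 1 / 0.3010 = 3.3223
Σp_Aᵢ² = 0.10² + 0.27² + 0.28² + 0.19² + 0.16² = 0.0100 + 0.0729 + 0.0784 + 0.0361 + 0.0256 = 0.2230
B_A = 1 / 0.2230 = 4.4843
Ranking by B (broadest → narrowest): Species A (4.48) > Species D (3.32) > Species B (3.03)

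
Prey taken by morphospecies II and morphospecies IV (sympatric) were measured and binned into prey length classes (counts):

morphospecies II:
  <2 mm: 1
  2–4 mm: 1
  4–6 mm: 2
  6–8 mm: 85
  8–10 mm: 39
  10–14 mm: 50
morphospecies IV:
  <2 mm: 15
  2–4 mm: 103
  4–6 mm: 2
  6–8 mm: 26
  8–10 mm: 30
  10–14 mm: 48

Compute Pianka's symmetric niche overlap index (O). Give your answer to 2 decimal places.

Proportions for morphospecies II (n=178): 1/178=0.0056, 1/178=0.0056, 2/178=0.0112, 85/178=0.4775, 39/178=0.2191, 50/178=0.2809
Proportions for morphospecies IV (n=224): 15/224=0.0670, 103/224=0.4598, 2/224=0.0089, 26/224=0.1161, 30/224=0.1339, 48/224=0.2143
Σ p₁ᵢp₂ᵢ = 0.000375 + 0.002575 + 0.000100 + 0.055438 + 0.029337 + 0.060197 = 0.148022
Σp_1ᵢ² = 0.0056² + 0.0056² + 0.0112² + 0.4775² + 0.2191² + 0.2809² = 0.000031 + 0.000031 + 0.000125 + 0.228006 + 0.048005 + 0.078905 = 0.355103
Σp_2ᵢ² = 0.0670² + 0.4598² + 0.0089² + 0.1161² + 0.1339² + 0.2143² = 0.004489 + 0.211416 + 0.000079 + 0.013479 + 0.017929 + 0.045924 = 0.293316
O = 0.148022 / √(0.355103 × 0.293316) = 0.148022 / 0.3227342 = 0.4586

0.46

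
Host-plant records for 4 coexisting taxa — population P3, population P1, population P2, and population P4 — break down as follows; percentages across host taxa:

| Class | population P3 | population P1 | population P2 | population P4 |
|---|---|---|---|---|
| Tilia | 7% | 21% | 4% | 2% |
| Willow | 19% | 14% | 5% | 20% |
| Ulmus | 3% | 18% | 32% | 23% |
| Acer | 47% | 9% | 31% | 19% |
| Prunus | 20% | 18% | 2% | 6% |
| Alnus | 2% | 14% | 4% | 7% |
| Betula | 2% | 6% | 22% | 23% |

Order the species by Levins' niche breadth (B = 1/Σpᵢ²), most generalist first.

Convert percentages to proportions (divide by 100).
Σp_P3ᵢ² = 0.07² + 0.19² + 0.03² + 0.47² + 0.20² + 0.02² + 0.02² = 0.0049 + 0.0361 + 0.0009 + 0.2209 + 0.0400 + 0.0004 + 0.0004 = 0.3036
B_P3 = 1 / 0.3036 = 3.2938
Σp_P1ᵢ² = 0.21² + 0.14² + 0.18² + 0.09² + 0.18² + 0.14² + 0.06² = 0.0441 + 0.0196 + 0.0324 + 0.0081 + 0.0324 + 0.0196 + 0.0036 = 0.1598
B_P1 = 1 / 0.1598 = 6.2578
Σp_P2ᵢ² = 0.04² + 0.05² + 0.32² + 0.31² + 0.02² + 0.04² + 0.22² = 0.0016 + 0.0025 + 0.1024 + 0.0961 + 0.0004 + 0.0016 + 0.0484 = 0.2530
B_P2 = 1 / 0.2530 = 3.9526
Σp_P4ᵢ² = 0.02² + 0.20² + 0.23² + 0.19² + 0.06² + 0.07² + 0.23² = 0.0004 + 0.0400 + 0.0529 + 0.0361 + 0.0036 + 0.0049 + 0.0529 = 0.1908
B_P4 = 1 / 0.1908 = 5.2411
Ranking by B (broadest → narrowest): population P1 (6.26) > population P4 (5.24) > population P2 (3.95) > population P3 (3.29)

population P1 > population P4 > population P2 > population P3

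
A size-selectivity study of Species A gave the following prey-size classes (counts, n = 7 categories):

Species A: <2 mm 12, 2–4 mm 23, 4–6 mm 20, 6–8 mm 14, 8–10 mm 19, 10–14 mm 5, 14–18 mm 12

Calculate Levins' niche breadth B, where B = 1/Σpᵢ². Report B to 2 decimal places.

Proportions for Species A (n=105): 12/105=0.1143, 23/105=0.2190, 20/105=0.1905, 14/105=0.1333, 19/105=0.1810, 5/105=0.0476, 12/105=0.1143
Σpᵢ² = 0.1143² + 0.2190² + 0.1905² + 0.1333² + 0.1810² + 0.0476² + 0.1143² = 0.013064 + 0.047961 + 0.036290 + 0.017769 + 0.032761 + 0.002266 + 0.013064 = 0.163175
B = 1 / 0.163175 = 6.1284

6.13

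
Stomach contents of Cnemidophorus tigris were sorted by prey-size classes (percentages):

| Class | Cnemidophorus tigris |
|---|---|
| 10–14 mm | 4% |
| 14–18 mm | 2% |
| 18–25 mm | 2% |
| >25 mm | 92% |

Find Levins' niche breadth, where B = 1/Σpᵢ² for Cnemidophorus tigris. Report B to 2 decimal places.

Convert percentages to proportions (divide by 100).
Σpᵢ² = 0.04² + 0.02² + 0.02² + 0.92² = 0.0016 + 0.0004 + 0.0004 + 0.8464 = 0.8488
B = 1 / 0.8488 = 1.1781

1.18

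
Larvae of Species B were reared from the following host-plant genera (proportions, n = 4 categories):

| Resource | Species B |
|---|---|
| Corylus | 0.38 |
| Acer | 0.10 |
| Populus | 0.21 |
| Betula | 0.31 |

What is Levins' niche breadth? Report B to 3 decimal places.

3.394

Σpᵢ² = 0.38² + 0.10² + 0.21² + 0.31² = 0.1444 + 0.0100 + 0.0441 + 0.0961 = 0.2946
B = 1 / 0.2946 = 3.39443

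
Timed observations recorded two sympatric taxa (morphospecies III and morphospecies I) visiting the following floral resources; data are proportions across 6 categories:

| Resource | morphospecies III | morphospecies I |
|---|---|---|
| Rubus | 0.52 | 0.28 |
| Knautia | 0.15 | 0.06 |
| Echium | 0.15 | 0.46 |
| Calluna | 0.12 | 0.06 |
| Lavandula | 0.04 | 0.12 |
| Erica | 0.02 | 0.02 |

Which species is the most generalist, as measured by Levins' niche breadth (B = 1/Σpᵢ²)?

morphospecies I

Σp_IIIᵢ² = 0.52² + 0.15² + 0.15² + 0.12² + 0.04² + 0.02² = 0.2704 + 0.0225 + 0.0225 + 0.0144 + 0.0016 + 0.0004 = 0.3318
B_III = 1 / 0.3318 = 3.0139
Σp_Iᵢ² = 0.28² + 0.06² + 0.46² + 0.06² + 0.12² + 0.02² = 0.0784 + 0.0036 + 0.2116 + 0.0036 + 0.0144 + 0.0004 = 0.3120
B_I = 1 / 0.3120 = 3.2051
Highest B → broadest niche (most generalist): morphospecies I (B = 3.21).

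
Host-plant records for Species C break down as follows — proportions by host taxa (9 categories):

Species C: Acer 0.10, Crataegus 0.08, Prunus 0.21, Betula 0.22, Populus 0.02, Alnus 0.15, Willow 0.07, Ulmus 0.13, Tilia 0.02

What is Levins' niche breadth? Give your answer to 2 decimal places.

Σpᵢ² = 0.10² + 0.08² + 0.21² + 0.22² + 0.02² + 0.15² + 0.07² + 0.13² + 0.02² = 0.0100 + 0.0064 + 0.0441 + 0.0484 + 0.0004 + 0.0225 + 0.0049 + 0.0169 + 0.0004 = 0.1540
B = 1 / 0.1540 = 6.4935

6.49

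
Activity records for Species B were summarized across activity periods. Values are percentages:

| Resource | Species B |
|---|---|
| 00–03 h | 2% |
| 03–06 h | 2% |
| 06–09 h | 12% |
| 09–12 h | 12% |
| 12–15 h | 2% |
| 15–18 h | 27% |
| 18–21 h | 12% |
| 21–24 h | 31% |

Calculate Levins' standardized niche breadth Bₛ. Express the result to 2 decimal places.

0.53

Convert percentages to proportions (divide by 100).
Σpᵢ² = 0.02² + 0.02² + 0.12² + 0.12² + 0.02² + 0.27² + 0.12² + 0.31² = 0.0004 + 0.0004 + 0.0144 + 0.0144 + 0.0004 + 0.0729 + 0.0144 + 0.0961 = 0.2134
B = 1 / 0.2134 = 4.6860
Bₛ = (B − 1)/(n − 1) = (4.6860 − 1)/(8 − 1) = 3.6860/7 = 0.5266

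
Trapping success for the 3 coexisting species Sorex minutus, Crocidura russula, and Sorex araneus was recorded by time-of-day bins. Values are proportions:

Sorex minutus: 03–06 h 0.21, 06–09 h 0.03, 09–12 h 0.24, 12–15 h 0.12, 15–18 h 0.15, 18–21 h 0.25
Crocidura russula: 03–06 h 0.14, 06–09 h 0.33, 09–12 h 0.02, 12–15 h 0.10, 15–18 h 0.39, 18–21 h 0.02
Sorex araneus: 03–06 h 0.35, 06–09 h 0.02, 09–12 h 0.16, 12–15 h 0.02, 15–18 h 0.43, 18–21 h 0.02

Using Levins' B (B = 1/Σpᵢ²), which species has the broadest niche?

Σp_minuᵢ² = 0.21² + 0.03² + 0.24² + 0.12² + 0.15² + 0.25² = 0.0441 + 0.0009 + 0.0576 + 0.0144 + 0.0225 + 0.0625 = 0.2020
B_minu = 1 / 0.2020 = 4.9505
Σp_russᵢ² = 0.14² + 0.33² + 0.02² + 0.10² + 0.39² + 0.02² = 0.0196 + 0.1089 + 0.0004 + 0.0100 + 0.1521 + 0.0004 = 0.2914
B_russ = 1 / 0.2914 = 3.4317
Σp_aranᵢ² = 0.35² + 0.02² + 0.16² + 0.02² + 0.43² + 0.02² = 0.1225 + 0.0004 + 0.0256 + 0.0004 + 0.1849 + 0.0004 = 0.3342
B_aran = 1 / 0.3342 = 2.9922
Highest B → broadest niche (most generalist): Sorex minutus (B = 4.95).

Sorex minutus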